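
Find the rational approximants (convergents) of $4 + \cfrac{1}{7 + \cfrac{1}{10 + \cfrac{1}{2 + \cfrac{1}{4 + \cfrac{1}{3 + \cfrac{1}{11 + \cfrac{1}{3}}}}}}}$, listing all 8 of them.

4/1, 29/7, 294/71, 617/149, 2762/667, 8903/2150, 100695/24317, 310988/75101

Using the convergent recurrence p_i = a_i*p_{i-1} + p_{i-2}, q_i = a_i*q_{i-1} + q_{i-2} with p_{-2}=0, p_{-1}=1, q_{-2}=1, q_{-1}=0:
  i=0: a_0=4, p_0 = 4*1 + 0 = 4, q_0 = 4*0 + 1 = 1.
  i=1: a_1=7, p_1 = 7*4 + 1 = 29, q_1 = 7*1 + 0 = 7.
  i=2: a_2=10, p_2 = 10*29 + 4 = 294, q_2 = 10*7 + 1 = 71.
  i=3: a_3=2, p_3 = 2*294 + 29 = 617, q_3 = 2*71 + 7 = 149.
  i=4: a_4=4, p_4 = 4*617 + 294 = 2762, q_4 = 4*149 + 71 = 667.
  i=5: a_5=3, p_5 = 3*2762 + 617 = 8903, q_5 = 3*667 + 149 = 2150.
  i=6: a_6=11, p_6 = 11*8903 + 2762 = 100695, q_6 = 11*2150 + 667 = 24317.
  i=7: a_7=3, p_7 = 3*100695 + 8903 = 310988, q_7 = 3*24317 + 2150 = 75101.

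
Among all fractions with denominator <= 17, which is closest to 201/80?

5/2

Expand x = 201/80 as a continued fraction with the Euclidean algorithm:
  201 = 2*80 + 41, so a_0 = 2.
  80 = 1*41 + 39, so a_1 = 1.
  41 = 1*39 + 2, so a_2 = 1.
  39 = 19*2 + 1, so a_3 = 19.
  2 = 2*1 + 0, so a_4 = 2.
so x = [2; 1, 1, 19, 2].
Convergents (p_i = a_i*p_{i-1} + p_{i-2}, q_i = a_i*q_{i-1} + q_{i-2} with p_{-2}=0, p_{-1}=1, q_{-2}=1, q_{-1}=0), until the denominator exceeds 17:
  i=0: a_0=2, p_0 = 2*1 + 0 = 2, q_0 = 2*0 + 1 = 1.
  i=1: a_1=1, p_1 = 1*2 + 1 = 3, q_1 = 1*1 + 0 = 1.
  i=2: a_2=1, p_2 = 1*3 + 2 = 5, q_2 = 1*1 + 1 = 2.
  i=3: a_3=19, p_3 = 19*5 + 3 = 98, q_3 = 19*2 + 1 = 39.
q_3 = 39 > 17, so the last convergent with denominator <= 17 is p_2/q_2 = 5/2.
The closest fraction with denominator <= 17 is either p_2/q_2 or the intermediate fraction (k*p_2 + p_1)/(k*q_2 + q_1) with the largest k >= 1 whose denominator stays <= 17; these approach x as k grows, and every other convergent or intermediate fraction in range is farther away.
Largest k: floor((17 - q_1)/q_2) = floor((17 - 1)/2) = 8.
That gives (8*5 + 3)/(8*2 + 1) = 43/17.
Compare the errors: |x - 5/2| = |201*2 - 5*80|/(80*2) = 2/160, and |x - 43/17| = |201*17 - 43*80|/(80*17) = 23/1360.
Cross-multiplying, 2*1360 = 2720 < 3680 = 23*160, so 2/160 is smaller: the convergent 5/2 is closer to x than 43/17.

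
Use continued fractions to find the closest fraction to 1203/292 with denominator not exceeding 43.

Expand x = 1203/292 as a continued fraction with the Euclidean algorithm:
  1203 = 4*292 + 35, so a_0 = 4.
  292 = 8*35 + 12, so a_1 = 8.
  35 = 2*12 + 11, so a_2 = 2.
  12 = 1*11 + 1, so a_3 = 1.
  11 = 11*1 + 0, so a_4 = 11.
so x = [4; 8, 2, 1, 11].
Convergents (p_i = a_i*p_{i-1} + p_{i-2}, q_i = a_i*q_{i-1} + q_{i-2} with p_{-2}=0, p_{-1}=1, q_{-2}=1, q_{-1}=0), until the denominator exceeds 43:
  i=0: a_0=4, p_0 = 4*1 + 0 = 4, q_0 = 4*0 + 1 = 1.
  i=1: a_1=8, p_1 = 8*4 + 1 = 33, q_1 = 8*1 + 0 = 8.
  i=2: a_2=2, p_2 = 2*33 + 4 = 70, q_2 = 2*8 + 1 = 17.
  i=3: a_3=1, p_3 = 1*70 + 33 = 103, q_3 = 1*17 + 8 = 25.
  i=4: a_4=11, p_4 = 11*103 + 70 = 1203, q_4 = 11*25 + 17 = 292.
q_4 = 292 > 43, so the last convergent with denominator <= 43 is p_3/q_3 = 103/25.
The closest fraction with denominator <= 43 is either p_3/q_3 or the intermediate fraction (k*p_3 + p_2)/(k*q_3 + q_2) with the largest k >= 1 whose denominator stays <= 43; these approach x as k grows, and every other convergent or intermediate fraction in range is farther away.
Largest k: floor((43 - q_2)/q_3) = floor((43 - 17)/25) = 1.
That gives (1*103 + 70)/(1*25 + 17) = 173/42.
Compare the errors: |x - 103/25| = |1203*25 - 103*292|/(292*25) = 1/7300, and |x - 173/42| = |1203*42 - 173*292|/(292*42) = 10/12264.
Cross-multiplying, 1*12264 = 12264 < 73000 = 10*7300, so 1/7300 is smaller: the convergent 103/25 is closer to x than 173/42.

103/25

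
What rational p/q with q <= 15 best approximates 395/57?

97/14

Expand x = 395/57 as a continued fraction with the Euclidean algorithm:
  395 = 6*57 + 53, so a_0 = 6.
  57 = 1*53 + 4, so a_1 = 1.
  53 = 13*4 + 1, so a_2 = 13.
  4 = 4*1 + 0, so a_3 = 4.
so x = [6; 1, 13, 4].
Convergents (p_i = a_i*p_{i-1} + p_{i-2}, q_i = a_i*q_{i-1} + q_{i-2} with p_{-2}=0, p_{-1}=1, q_{-2}=1, q_{-1}=0), until the denominator exceeds 15:
  i=0: a_0=6, p_0 = 6*1 + 0 = 6, q_0 = 6*0 + 1 = 1.
  i=1: a_1=1, p_1 = 1*6 + 1 = 7, q_1 = 1*1 + 0 = 1.
  i=2: a_2=13, p_2 = 13*7 + 6 = 97, q_2 = 13*1 + 1 = 14.
  i=3: a_3=4, p_3 = 4*97 + 7 = 395, q_3 = 4*14 + 1 = 57.
q_3 = 57 > 15, so the last convergent with denominator <= 15 is p_2/q_2 = 97/14.
The closest fraction with denominator <= 15 is either p_2/q_2 or the intermediate fraction (k*p_2 + p_1)/(k*q_2 + q_1) with the largest k >= 1 whose denominator stays <= 15; these approach x as k grows, and every other convergent or intermediate fraction in range is farther away.
Largest k: floor((15 - q_1)/q_2) = floor((15 - 1)/14) = 1.
That gives (1*97 + 7)/(1*14 + 1) = 104/15.
Compare the errors: |x - 97/14| = |395*14 - 97*57|/(57*14) = 1/798, and |x - 104/15| = |395*15 - 104*57|/(57*15) = 3/855.
Cross-multiplying, 1*855 = 855 < 2394 = 3*798, so 1/798 is smaller: the convergent 97/14 is closer to x than 104/15.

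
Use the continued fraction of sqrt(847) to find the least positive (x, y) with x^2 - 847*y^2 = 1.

(x, y) = (8193151, 281520)

First expand sqrt(847) as a continued fraction. With x_i = (sqrt(847) + m_i)/d_i and (m_0, d_0) = (0, 1): a_0 = floor(sqrt(847)) = 29, since 29^2 = 841 <= 847 < 900 = 30^2.
Iterate m_{i+1} = d_i*a_i - m_i, d_{i+1} = (847 - m_{i+1}^2)/d_i, a_{i+1} = floor((a_0 + m_{i+1})/d_{i+1}):
  m_1 = 1*29 - 0 = 29, d_1 = (847 - 29^2)/1 = 6/1 = 6, a_1 = floor((29 + 29)/6) = 9.
  m_2 = 6*9 - 29 = 25, d_2 = (847 - 25^2)/6 = 222/6 = 37, a_2 = floor((29 + 25)/37) = 1.
  m_3 = 37*1 - 25 = 12, d_3 = (847 - 12^2)/37 = 703/37 = 19, a_3 = floor((29 + 12)/19) = 2.
  m_4 = 19*2 - 12 = 26, d_4 = (847 - 26^2)/19 = 171/19 = 9, a_4 = floor((29 + 26)/9) = 6.
  m_5 = 9*6 - 26 = 28, d_5 = (847 - 28^2)/9 = 63/9 = 7, a_5 = floor((29 + 28)/7) = 8.
  m_6 = 7*8 - 28 = 28, d_6 = (847 - 28^2)/7 = 63/7 = 9, a_6 = floor((29 + 28)/9) = 6.
  m_7 = 9*6 - 28 = 26, d_7 = (847 - 26^2)/9 = 171/9 = 19, a_7 = floor((29 + 26)/19) = 2.
  m_8 = 19*2 - 26 = 12, d_8 = (847 - 12^2)/19 = 703/19 = 37, a_8 = floor((29 + 12)/37) = 1.
  m_9 = 37*1 - 12 = 25, d_9 = (847 - 25^2)/37 = 222/37 = 6, a_9 = floor((29 + 25)/6) = 9.
  m_10 = 6*9 - 25 = 29, d_10 = (847 - 29^2)/6 = 6/6 = 1, a_10 = floor((29 + 29)/1) = 58.
  m_11 = 1*58 - 29 = 29, d_11 = (847 - 29^2)/1 = 6/1 = 6: (m_11, d_11) = (m_1, d_1) = (29, 6), so from here the quotients repeat a_1, ..., a_10; the period length is 10.
So sqrt(847) = [29; (9, 1, 2, 6, 8, 6, 2, 1, 9, 58)] with period length k = 10.
k is even, so the fundamental solution of x^2 - 847y^2 = 1 is (p_{k-1}, q_{k-1}) = (p_9, q_9); compute convergents through index 9.
Convergents (p_i = a_i*p_{i-1} + p_{i-2}, q_i = a_i*q_{i-1} + q_{i-2} with p_{-2}=0, p_{-1}=1, q_{-2}=1, q_{-1}=0):
  i=0: a_0=29, p_0 = 29*1 + 0 = 29, q_0 = 29*0 + 1 = 1.
  i=1: a_1=9, p_1 = 9*29 + 1 = 262, q_1 = 9*1 + 0 = 9.
  i=2: a_2=1, p_2 = 1*262 + 29 = 291, q_2 = 1*9 + 1 = 10.
  i=3: a_3=2, p_3 = 2*291 + 262 = 844, q_3 = 2*10 + 9 = 29.
  i=4: a_4=6, p_4 = 6*844 + 291 = 5355, q_4 = 6*29 + 10 = 184.
  i=5: a_5=8, p_5 = 8*5355 + 844 = 43684, q_5 = 8*184 + 29 = 1501.
  i=6: a_6=6, p_6 = 6*43684 + 5355 = 267459, q_6 = 6*1501 + 184 = 9190.
  i=7: a_7=2, p_7 = 2*267459 + 43684 = 578602, q_7 = 2*9190 + 1501 = 19881.
  i=8: a_8=1, p_8 = 1*578602 + 267459 = 846061, q_8 = 1*19881 + 9190 = 29071.
  i=9: a_9=9, p_9 = 9*846061 + 578602 = 8193151, q_9 = 9*29071 + 19881 = 281520.
Check: 8193151^2 - 847*281520^2 = 67127723308801 - 67127723308800 = 1, so (x, y) = (8193151, 281520) solves the equation, and by the theorem it is the least positive solution.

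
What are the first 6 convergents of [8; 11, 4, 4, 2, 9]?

8/1, 89/11, 364/45, 1545/191, 3454/427, 32631/4034

Using the convergent recurrence p_i = a_i*p_{i-1} + p_{i-2}, q_i = a_i*q_{i-1} + q_{i-2} with p_{-2}=0, p_{-1}=1, q_{-2}=1, q_{-1}=0:
  i=0: a_0=8, p_0 = 8*1 + 0 = 8, q_0 = 8*0 + 1 = 1.
  i=1: a_1=11, p_1 = 11*8 + 1 = 89, q_1 = 11*1 + 0 = 11.
  i=2: a_2=4, p_2 = 4*89 + 8 = 364, q_2 = 4*11 + 1 = 45.
  i=3: a_3=4, p_3 = 4*364 + 89 = 1545, q_3 = 4*45 + 11 = 191.
  i=4: a_4=2, p_4 = 2*1545 + 364 = 3454, q_4 = 2*191 + 45 = 427.
  i=5: a_5=9, p_5 = 9*3454 + 1545 = 32631, q_5 = 9*427 + 191 = 4034.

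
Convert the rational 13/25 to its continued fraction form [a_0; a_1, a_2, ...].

Run the Euclidean algorithm on 13 and 25; the successive quotients are the partial quotients a_0, a_1, ... (each step inverts the fractional part left over by the previous one):
  13 = 0*25 + 13, so a_0 = 0.
  25 = 1*13 + 12, so a_1 = 1.
  13 = 1*12 + 1, so a_2 = 1.
  12 = 12*1 + 0, so a_3 = 12.
The remainder reaches 0 after 4 divisions, so the expansion has 4 partial quotients, read off in order.

[0; 1, 1, 12]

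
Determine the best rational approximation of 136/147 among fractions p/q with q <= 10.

Expand x = 136/147 as a continued fraction with the Euclidean algorithm:
  136 = 0*147 + 136, so a_0 = 0.
  147 = 1*136 + 11, so a_1 = 1.
  136 = 12*11 + 4, so a_2 = 12.
  11 = 2*4 + 3, so a_3 = 2.
  4 = 1*3 + 1, so a_4 = 1.
  3 = 3*1 + 0, so a_5 = 3.
so x = [0; 1, 12, 2, 1, 3].
Convergents (p_i = a_i*p_{i-1} + p_{i-2}, q_i = a_i*q_{i-1} + q_{i-2} with p_{-2}=0, p_{-1}=1, q_{-2}=1, q_{-1}=0), until the denominator exceeds 10:
  i=0: a_0=0, p_0 = 0*1 + 0 = 0, q_0 = 0*0 + 1 = 1.
  i=1: a_1=1, p_1 = 1*0 + 1 = 1, q_1 = 1*1 + 0 = 1.
  i=2: a_2=12, p_2 = 12*1 + 0 = 12, q_2 = 12*1 + 1 = 13.
q_2 = 13 > 10, so the last convergent with denominator <= 10 is p_1/q_1 = 1/1.
The closest fraction with denominator <= 10 is either p_1/q_1 or the intermediate fraction (k*p_1 + p_0)/(k*q_1 + q_0) with the largest k >= 1 whose denominator stays <= 10; these approach x as k grows, and every other convergent or intermediate fraction in range is farther away.
Largest k: floor((10 - q_0)/q_1) = floor((10 - 1)/1) = 9.
That gives (9*1 + 0)/(9*1 + 1) = 9/10.
Compare the errors: |x - 1/1| = |136*1 - 1*147|/(147*1) = 11/147, and |x - 9/10| = |136*10 - 9*147|/(147*10) = 37/1470.
Cross-multiplying, 37*147 = 5439 < 16170 = 11*1470, so 37/1470 is smaller: the intermediate fraction 9/10 is closer to x than 1/1.

9/10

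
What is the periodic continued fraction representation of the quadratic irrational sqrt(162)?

Write x_i = (sqrt(162) + m_i)/d_i with (m_0, d_0) = (0, 1). a_0 = floor(sqrt(162)) = 12, since 12^2 = 144 <= 162 < 169 = 13^2.
Iterate m_{i+1} = d_i*a_i - m_i, d_{i+1} = (162 - m_{i+1}^2)/d_i, a_{i+1} = floor((a_0 + m_{i+1})/d_{i+1}):
  m_1 = 1*12 - 0 = 12, d_1 = (162 - 12^2)/1 = 18/1 = 18, a_1 = floor((12 + 12)/18) = 1.
  m_2 = 18*1 - 12 = 6, d_2 = (162 - 6^2)/18 = 126/18 = 7, a_2 = floor((12 + 6)/7) = 2.
  m_3 = 7*2 - 6 = 8, d_3 = (162 - 8^2)/7 = 98/7 = 14, a_3 = floor((12 + 8)/14) = 1.
  m_4 = 14*1 - 8 = 6, d_4 = (162 - 6^2)/14 = 126/14 = 9, a_4 = floor((12 + 6)/9) = 2.
  m_5 = 9*2 - 6 = 12, d_5 = (162 - 12^2)/9 = 18/9 = 2, a_5 = floor((12 + 12)/2) = 12.
  m_6 = 2*12 - 12 = 12, d_6 = (162 - 12^2)/2 = 18/2 = 9, a_6 = floor((12 + 12)/9) = 2.
  m_7 = 9*2 - 12 = 6, d_7 = (162 - 6^2)/9 = 126/9 = 14, a_7 = floor((12 + 6)/14) = 1.
  m_8 = 14*1 - 6 = 8, d_8 = (162 - 8^2)/14 = 98/14 = 7, a_8 = floor((12 + 8)/7) = 2.
  m_9 = 7*2 - 8 = 6, d_9 = (162 - 6^2)/7 = 126/7 = 18, a_9 = floor((12 + 6)/18) = 1.
  m_10 = 18*1 - 6 = 12, d_10 = (162 - 12^2)/18 = 18/18 = 1, a_10 = floor((12 + 12)/1) = 24.
  m_11 = 1*24 - 12 = 12, d_11 = (162 - 12^2)/1 = 18/1 = 18: (m_11, d_11) = (m_1, d_1) = (12, 18), so from here the quotients repeat a_1, ..., a_10; the period length is 10.
Hence the expansion of sqrt(162) is a_0 = 12 followed by the repeating block 1, 2, 1, 2, 12, 2, 1, 2, 1, 24 (period 10).

[12; (1, 2, 1, 2, 12, 2, 1, 2, 1, 24)]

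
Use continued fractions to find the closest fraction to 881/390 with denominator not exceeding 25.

Expand x = 881/390 as a continued fraction with the Euclidean algorithm:
  881 = 2*390 + 101, so a_0 = 2.
  390 = 3*101 + 87, so a_1 = 3.
  101 = 1*87 + 14, so a_2 = 1.
  87 = 6*14 + 3, so a_3 = 6.
  14 = 4*3 + 2, so a_4 = 4.
  3 = 1*2 + 1, so a_5 = 1.
  2 = 2*1 + 0, so a_6 = 2.
so x = [2; 3, 1, 6, 4, 1, 2].
Convergents (p_i = a_i*p_{i-1} + p_{i-2}, q_i = a_i*q_{i-1} + q_{i-2} with p_{-2}=0, p_{-1}=1, q_{-2}=1, q_{-1}=0), until the denominator exceeds 25:
  i=0: a_0=2, p_0 = 2*1 + 0 = 2, q_0 = 2*0 + 1 = 1.
  i=1: a_1=3, p_1 = 3*2 + 1 = 7, q_1 = 3*1 + 0 = 3.
  i=2: a_2=1, p_2 = 1*7 + 2 = 9, q_2 = 1*3 + 1 = 4.
  i=3: a_3=6, p_3 = 6*9 + 7 = 61, q_3 = 6*4 + 3 = 27.
q_3 = 27 > 25, so the last convergent with denominator <= 25 is p_2/q_2 = 9/4.
The closest fraction with denominator <= 25 is either p_2/q_2 or the intermediate fraction (k*p_2 + p_1)/(k*q_2 + q_1) with the largest k >= 1 whose denominator stays <= 25; these approach x as k grows, and every other convergent or intermediate fraction in range is farther away.
Largest k: floor((25 - q_1)/q_2) = floor((25 - 3)/4) = 5.
That gives (5*9 + 7)/(5*4 + 3) = 52/23.
Compare the errors: |x - 9/4| = |881*4 - 9*390|/(390*4) = 14/1560, and |x - 52/23| = |881*23 - 52*390|/(390*23) = 17/8970.
Cross-multiplying, 17*1560 = 26520 < 125580 = 14*8970, so 17/8970 is smaller: the intermediate fraction 52/23 is closer to x than 9/4.

52/23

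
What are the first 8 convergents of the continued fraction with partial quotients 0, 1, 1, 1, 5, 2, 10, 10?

Using the convergent recurrence p_i = a_i*p_{i-1} + p_{i-2}, q_i = a_i*q_{i-1} + q_{i-2} with p_{-2}=0, p_{-1}=1, q_{-2}=1, q_{-1}=0:
  i=0: a_0=0, p_0 = 0*1 + 0 = 0, q_0 = 0*0 + 1 = 1.
  i=1: a_1=1, p_1 = 1*0 + 1 = 1, q_1 = 1*1 + 0 = 1.
  i=2: a_2=1, p_2 = 1*1 + 0 = 1, q_2 = 1*1 + 1 = 2.
  i=3: a_3=1, p_3 = 1*1 + 1 = 2, q_3 = 1*2 + 1 = 3.
  i=4: a_4=5, p_4 = 5*2 + 1 = 11, q_4 = 5*3 + 2 = 17.
  i=5: a_5=2, p_5 = 2*11 + 2 = 24, q_5 = 2*17 + 3 = 37.
  i=6: a_6=10, p_6 = 10*24 + 11 = 251, q_6 = 10*37 + 17 = 387.
  i=7: a_7=10, p_7 = 10*251 + 24 = 2534, q_7 = 10*387 + 37 = 3907.

0/1, 1/1, 1/2, 2/3, 11/17, 24/37, 251/387, 2534/3907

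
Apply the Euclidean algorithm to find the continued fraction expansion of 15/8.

[1; 1, 7]

Run the Euclidean algorithm on 15 and 8; the successive quotients are the partial quotients a_0, a_1, ... (each step inverts the fractional part left over by the previous one):
  15 = 1*8 + 7, so a_0 = 1.
  8 = 1*7 + 1, so a_1 = 1.
  7 = 7*1 + 0, so a_2 = 7.
The remainder reaches 0 after 3 divisions, so the expansion has 3 partial quotients, read off in order.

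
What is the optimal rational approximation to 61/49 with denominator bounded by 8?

Expand x = 61/49 as a continued fraction with the Euclidean algorithm:
  61 = 1*49 + 12, so a_0 = 1.
  49 = 4*12 + 1, so a_1 = 4.
  12 = 12*1 + 0, so a_2 = 12.
so x = [1; 4, 12].
Convergents (p_i = a_i*p_{i-1} + p_{i-2}, q_i = a_i*q_{i-1} + q_{i-2} with p_{-2}=0, p_{-1}=1, q_{-2}=1, q_{-1}=0), until the denominator exceeds 8:
  i=0: a_0=1, p_0 = 1*1 + 0 = 1, q_0 = 1*0 + 1 = 1.
  i=1: a_1=4, p_1 = 4*1 + 1 = 5, q_1 = 4*1 + 0 = 4.
  i=2: a_2=12, p_2 = 12*5 + 1 = 61, q_2 = 12*4 + 1 = 49.
q_2 = 49 > 8, so the last convergent with denominator <= 8 is p_1/q_1 = 5/4.
The closest fraction with denominator <= 8 is either p_1/q_1 or the intermediate fraction (k*p_1 + p_0)/(k*q_1 + q_0) with the largest k >= 1 whose denominator stays <= 8; these approach x as k grows, and every other convergent or intermediate fraction in range is farther away.
Largest k: floor((8 - q_0)/q_1) = floor((8 - 1)/4) = 1.
That gives (1*5 + 1)/(1*4 + 1) = 6/5.
Compare the errors: |x - 5/4| = |61*4 - 5*49|/(49*4) = 1/196, and |x - 6/5| = |61*5 - 6*49|/(49*5) = 11/245.
Cross-multiplying, 1*245 = 245 < 2156 = 11*196, so 1/196 is smaller: the convergent 5/4 is closer to x than 6/5.

5/4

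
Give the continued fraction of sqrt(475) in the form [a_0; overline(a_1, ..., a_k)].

[21; overline(1, 3, 1, 6, 2, 6, 1, 3, 1, 42)]

Write x_i = (sqrt(475) + m_i)/d_i with (m_0, d_0) = (0, 1). a_0 = floor(sqrt(475)) = 21, since 21^2 = 441 <= 475 < 484 = 22^2.
Iterate m_{i+1} = d_i*a_i - m_i, d_{i+1} = (475 - m_{i+1}^2)/d_i, a_{i+1} = floor((a_0 + m_{i+1})/d_{i+1}):
  m_1 = 1*21 - 0 = 21, d_1 = (475 - 21^2)/1 = 34/1 = 34, a_1 = floor((21 + 21)/34) = 1.
  m_2 = 34*1 - 21 = 13, d_2 = (475 - 13^2)/34 = 306/34 = 9, a_2 = floor((21 + 13)/9) = 3.
  m_3 = 9*3 - 13 = 14, d_3 = (475 - 14^2)/9 = 279/9 = 31, a_3 = floor((21 + 14)/31) = 1.
  m_4 = 31*1 - 14 = 17, d_4 = (475 - 17^2)/31 = 186/31 = 6, a_4 = floor((21 + 17)/6) = 6.
  m_5 = 6*6 - 17 = 19, d_5 = (475 - 19^2)/6 = 114/6 = 19, a_5 = floor((21 + 19)/19) = 2.
  m_6 = 19*2 - 19 = 19, d_6 = (475 - 19^2)/19 = 114/19 = 6, a_6 = floor((21 + 19)/6) = 6.
  m_7 = 6*6 - 19 = 17, d_7 = (475 - 17^2)/6 = 186/6 = 31, a_7 = floor((21 + 17)/31) = 1.
  m_8 = 31*1 - 17 = 14, d_8 = (475 - 14^2)/31 = 279/31 = 9, a_8 = floor((21 + 14)/9) = 3.
  m_9 = 9*3 - 14 = 13, d_9 = (475 - 13^2)/9 = 306/9 = 34, a_9 = floor((21 + 13)/34) = 1.
  m_10 = 34*1 - 13 = 21, d_10 = (475 - 21^2)/34 = 34/34 = 1, a_10 = floor((21 + 21)/1) = 42.
  m_11 = 1*42 - 21 = 21, d_11 = (475 - 21^2)/1 = 34/1 = 34: (m_11, d_11) = (m_1, d_1) = (21, 34), so from here the quotients repeat a_1, ..., a_10; the period length is 10.
Hence the expansion of sqrt(475) is a_0 = 21 followed by the repeating block 1, 3, 1, 6, 2, 6, 1, 3, 1, 42 (period 10).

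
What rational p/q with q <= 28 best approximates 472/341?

18/13

Expand x = 472/341 as a continued fraction with the Euclidean algorithm:
  472 = 1*341 + 131, so a_0 = 1.
  341 = 2*131 + 79, so a_1 = 2.
  131 = 1*79 + 52, so a_2 = 1.
  79 = 1*52 + 27, so a_3 = 1.
  52 = 1*27 + 25, so a_4 = 1.
  27 = 1*25 + 2, so a_5 = 1.
  25 = 12*2 + 1, so a_6 = 12.
  2 = 2*1 + 0, so a_7 = 2.
so x = [1; 2, 1, 1, 1, 1, 12, 2].
Convergents (p_i = a_i*p_{i-1} + p_{i-2}, q_i = a_i*q_{i-1} + q_{i-2} with p_{-2}=0, p_{-1}=1, q_{-2}=1, q_{-1}=0), until the denominator exceeds 28:
  i=0: a_0=1, p_0 = 1*1 + 0 = 1, q_0 = 1*0 + 1 = 1.
  i=1: a_1=2, p_1 = 2*1 + 1 = 3, q_1 = 2*1 + 0 = 2.
  i=2: a_2=1, p_2 = 1*3 + 1 = 4, q_2 = 1*2 + 1 = 3.
  i=3: a_3=1, p_3 = 1*4 + 3 = 7, q_3 = 1*3 + 2 = 5.
  i=4: a_4=1, p_4 = 1*7 + 4 = 11, q_4 = 1*5 + 3 = 8.
  i=5: a_5=1, p_5 = 1*11 + 7 = 18, q_5 = 1*8 + 5 = 13.
  i=6: a_6=12, p_6 = 12*18 + 11 = 227, q_6 = 12*13 + 8 = 164.
q_6 = 164 > 28, so the last convergent with denominator <= 28 is p_5/q_5 = 18/13.
The closest fraction with denominator <= 28 is either p_5/q_5 or the intermediate fraction (k*p_5 + p_4)/(k*q_5 + q_4) with the largest k >= 1 whose denominator stays <= 28; these approach x as k grows, and every other convergent or intermediate fraction in range is farther away.
Largest k: floor((28 - q_4)/q_5) = floor((28 - 8)/13) = 1.
That gives (1*18 + 11)/(1*13 + 8) = 29/21.
Compare the errors: |x - 18/13| = |472*13 - 18*341|/(341*13) = 2/4433, and |x - 29/21| = |472*21 - 29*341|/(341*21) = 23/7161.
Cross-multiplying, 2*7161 = 14322 < 101959 = 23*4433, so 2/4433 is smaller: the convergent 18/13 is closer to x than 29/21.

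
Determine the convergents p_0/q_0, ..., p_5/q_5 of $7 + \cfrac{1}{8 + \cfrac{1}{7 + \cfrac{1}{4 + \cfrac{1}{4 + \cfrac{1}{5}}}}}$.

Using the convergent recurrence p_i = a_i*p_{i-1} + p_{i-2}, q_i = a_i*q_{i-1} + q_{i-2} with p_{-2}=0, p_{-1}=1, q_{-2}=1, q_{-1}=0:
  i=0: a_0=7, p_0 = 7*1 + 0 = 7, q_0 = 7*0 + 1 = 1.
  i=1: a_1=8, p_1 = 8*7 + 1 = 57, q_1 = 8*1 + 0 = 8.
  i=2: a_2=7, p_2 = 7*57 + 7 = 406, q_2 = 7*8 + 1 = 57.
  i=3: a_3=4, p_3 = 4*406 + 57 = 1681, q_3 = 4*57 + 8 = 236.
  i=4: a_4=4, p_4 = 4*1681 + 406 = 7130, q_4 = 4*236 + 57 = 1001.
  i=5: a_5=5, p_5 = 5*7130 + 1681 = 37331, q_5 = 5*1001 + 236 = 5241.

7/1, 57/8, 406/57, 1681/236, 7130/1001, 37331/5241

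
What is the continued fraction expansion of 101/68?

Run the Euclidean algorithm on 101 and 68; the successive quotients are the partial quotients a_0, a_1, ... (each step inverts the fractional part left over by the previous one):
  101 = 1*68 + 33, so a_0 = 1.
  68 = 2*33 + 2, so a_1 = 2.
  33 = 16*2 + 1, so a_2 = 16.
  2 = 2*1 + 0, so a_3 = 2.
The remainder reaches 0 after 4 divisions, so the expansion has 4 partial quotients, read off in order.

[1; 2, 16, 2]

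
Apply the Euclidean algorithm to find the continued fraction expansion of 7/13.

Run the Euclidean algorithm on 7 and 13; the successive quotients are the partial quotients a_0, a_1, ... (each step inverts the fractional part left over by the previous one):
  7 = 0*13 + 7, so a_0 = 0.
  13 = 1*7 + 6, so a_1 = 1.
  7 = 1*6 + 1, so a_2 = 1.
  6 = 6*1 + 0, so a_3 = 6.
The remainder reaches 0 after 4 divisions, so the expansion has 4 partial quotients, read off in order.

[0; 1, 1, 6]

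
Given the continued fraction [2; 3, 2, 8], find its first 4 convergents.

Using the convergent recurrence p_i = a_i*p_{i-1} + p_{i-2}, q_i = a_i*q_{i-1} + q_{i-2} with p_{-2}=0, p_{-1}=1, q_{-2}=1, q_{-1}=0:
  i=0: a_0=2, p_0 = 2*1 + 0 = 2, q_0 = 2*0 + 1 = 1.
  i=1: a_1=3, p_1 = 3*2 + 1 = 7, q_1 = 3*1 + 0 = 3.
  i=2: a_2=2, p_2 = 2*7 + 2 = 16, q_2 = 2*3 + 1 = 7.
  i=3: a_3=8, p_3 = 8*16 + 7 = 135, q_3 = 8*7 + 3 = 59.

2/1, 7/3, 16/7, 135/59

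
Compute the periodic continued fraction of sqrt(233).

Write x_i = (sqrt(233) + m_i)/d_i with (m_0, d_0) = (0, 1). a_0 = floor(sqrt(233)) = 15, since 15^2 = 225 <= 233 < 256 = 16^2.
Iterate m_{i+1} = d_i*a_i - m_i, d_{i+1} = (233 - m_{i+1}^2)/d_i, a_{i+1} = floor((a_0 + m_{i+1})/d_{i+1}):
  m_1 = 1*15 - 0 = 15, d_1 = (233 - 15^2)/1 = 8/1 = 8, a_1 = floor((15 + 15)/8) = 3.
  m_2 = 8*3 - 15 = 9, d_2 = (233 - 9^2)/8 = 152/8 = 19, a_2 = floor((15 + 9)/19) = 1.
  m_3 = 19*1 - 9 = 10, d_3 = (233 - 10^2)/19 = 133/19 = 7, a_3 = floor((15 + 10)/7) = 3.
  m_4 = 7*3 - 10 = 11, d_4 = (233 - 11^2)/7 = 112/7 = 16, a_4 = floor((15 + 11)/16) = 1.
  m_5 = 16*1 - 11 = 5, d_5 = (233 - 5^2)/16 = 208/16 = 13, a_5 = floor((15 + 5)/13) = 1.
  m_6 = 13*1 - 5 = 8, d_6 = (233 - 8^2)/13 = 169/13 = 13, a_6 = floor((15 + 8)/13) = 1.
  m_7 = 13*1 - 8 = 5, d_7 = (233 - 5^2)/13 = 208/13 = 16, a_7 = floor((15 + 5)/16) = 1.
  m_8 = 16*1 - 5 = 11, d_8 = (233 - 11^2)/16 = 112/16 = 7, a_8 = floor((15 + 11)/7) = 3.
  m_9 = 7*3 - 11 = 10, d_9 = (233 - 10^2)/7 = 133/7 = 19, a_9 = floor((15 + 10)/19) = 1.
  m_10 = 19*1 - 10 = 9, d_10 = (233 - 9^2)/19 = 152/19 = 8, a_10 = floor((15 + 9)/8) = 3.
  m_11 = 8*3 - 9 = 15, d_11 = (233 - 15^2)/8 = 8/8 = 1, a_11 = floor((15 + 15)/1) = 30.
  m_12 = 1*30 - 15 = 15, d_12 = (233 - 15^2)/1 = 8/1 = 8: (m_12, d_12) = (m_1, d_1) = (15, 8), so from here the quotients repeat a_1, ..., a_11; the period length is 11.
Hence the expansion of sqrt(233) is a_0 = 15 followed by the repeating block 3, 1, 3, 1, 1, 1, 1, 3, 1, 3, 30 (period 11).

[15; (3, 1, 3, 1, 1, 1, 1, 3, 1, 3, 30)]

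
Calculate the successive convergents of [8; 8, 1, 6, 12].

8/1, 65/8, 73/9, 503/62, 6109/753

Using the convergent recurrence p_i = a_i*p_{i-1} + p_{i-2}, q_i = a_i*q_{i-1} + q_{i-2} with p_{-2}=0, p_{-1}=1, q_{-2}=1, q_{-1}=0:
  i=0: a_0=8, p_0 = 8*1 + 0 = 8, q_0 = 8*0 + 1 = 1.
  i=1: a_1=8, p_1 = 8*8 + 1 = 65, q_1 = 8*1 + 0 = 8.
  i=2: a_2=1, p_2 = 1*65 + 8 = 73, q_2 = 1*8 + 1 = 9.
  i=3: a_3=6, p_3 = 6*73 + 65 = 503, q_3 = 6*9 + 8 = 62.
  i=4: a_4=12, p_4 = 12*503 + 73 = 6109, q_4 = 12*62 + 9 = 753.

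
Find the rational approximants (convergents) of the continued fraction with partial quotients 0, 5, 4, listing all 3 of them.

Using the convergent recurrence p_i = a_i*p_{i-1} + p_{i-2}, q_i = a_i*q_{i-1} + q_{i-2} with p_{-2}=0, p_{-1}=1, q_{-2}=1, q_{-1}=0:
  i=0: a_0=0, p_0 = 0*1 + 0 = 0, q_0 = 0*0 + 1 = 1.
  i=1: a_1=5, p_1 = 5*0 + 1 = 1, q_1 = 5*1 + 0 = 5.
  i=2: a_2=4, p_2 = 4*1 + 0 = 4, q_2 = 4*5 + 1 = 21.

0/1, 1/5, 4/21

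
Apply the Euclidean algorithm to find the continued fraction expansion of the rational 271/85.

Run the Euclidean algorithm on 271 and 85; the successive quotients are the partial quotients a_0, a_1, ... (each step inverts the fractional part left over by the previous one):
  271 = 3*85 + 16, so a_0 = 3.
  85 = 5*16 + 5, so a_1 = 5.
  16 = 3*5 + 1, so a_2 = 3.
  5 = 5*1 + 0, so a_3 = 5.
The remainder reaches 0 after 4 divisions, so the expansion has 4 partial quotients, read off in order.

[3; 5, 3, 5]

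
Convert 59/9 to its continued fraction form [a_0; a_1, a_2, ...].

Run the Euclidean algorithm on 59 and 9; the successive quotients are the partial quotients a_0, a_1, ... (each step inverts the fractional part left over by the previous one):
  59 = 6*9 + 5, so a_0 = 6.
  9 = 1*5 + 4, so a_1 = 1.
  5 = 1*4 + 1, so a_2 = 1.
  4 = 4*1 + 0, so a_3 = 4.
The remainder reaches 0 after 4 divisions, so the expansion has 4 partial quotients, read off in order.

[6; 1, 1, 4]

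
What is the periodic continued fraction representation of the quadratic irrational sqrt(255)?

Write x_i = (sqrt(255) + m_i)/d_i with (m_0, d_0) = (0, 1). a_0 = floor(sqrt(255)) = 15, since 15^2 = 225 <= 255 < 256 = 16^2.
Iterate m_{i+1} = d_i*a_i - m_i, d_{i+1} = (255 - m_{i+1}^2)/d_i, a_{i+1} = floor((a_0 + m_{i+1})/d_{i+1}):
  m_1 = 1*15 - 0 = 15, d_1 = (255 - 15^2)/1 = 30/1 = 30, a_1 = floor((15 + 15)/30) = 1.
  m_2 = 30*1 - 15 = 15, d_2 = (255 - 15^2)/30 = 30/30 = 1, a_2 = floor((15 + 15)/1) = 30.
  m_3 = 1*30 - 15 = 15, d_3 = (255 - 15^2)/1 = 30/1 = 30: (m_3, d_3) = (m_1, d_1) = (15, 30), so from here the quotients repeat a_1, a_2; the period length is 2.
Hence the expansion of sqrt(255) is a_0 = 15 followed by the repeating block 1, 30 (period 2).

[15; (1, 30)]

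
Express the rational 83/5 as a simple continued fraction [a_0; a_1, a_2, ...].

[16; 1, 1, 2]

Run the Euclidean algorithm on 83 and 5; the successive quotients are the partial quotients a_0, a_1, ... (each step inverts the fractional part left over by the previous one):
  83 = 16*5 + 3, so a_0 = 16.
  5 = 1*3 + 2, so a_1 = 1.
  3 = 1*2 + 1, so a_2 = 1.
  2 = 2*1 + 0, so a_3 = 2.
The remainder reaches 0 after 4 divisions, so the expansion has 4 partial quotients, read off in order.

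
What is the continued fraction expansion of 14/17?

[0; 1, 4, 1, 2]

Run the Euclidean algorithm on 14 and 17; the successive quotients are the partial quotients a_0, a_1, ... (each step inverts the fractional part left over by the previous one):
  14 = 0*17 + 14, so a_0 = 0.
  17 = 1*14 + 3, so a_1 = 1.
  14 = 4*3 + 2, so a_2 = 4.
  3 = 1*2 + 1, so a_3 = 1.
  2 = 2*1 + 0, so a_4 = 2.
The remainder reaches 0 after 5 divisions, so the expansion has 5 partial quotients, read off in order.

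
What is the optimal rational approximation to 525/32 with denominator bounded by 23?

361/22

Expand x = 525/32 as a continued fraction with the Euclidean algorithm:
  525 = 16*32 + 13, so a_0 = 16.
  32 = 2*13 + 6, so a_1 = 2.
  13 = 2*6 + 1, so a_2 = 2.
  6 = 6*1 + 0, so a_3 = 6.
so x = [16; 2, 2, 6].
Convergents (p_i = a_i*p_{i-1} + p_{i-2}, q_i = a_i*q_{i-1} + q_{i-2} with p_{-2}=0, p_{-1}=1, q_{-2}=1, q_{-1}=0), until the denominator exceeds 23:
  i=0: a_0=16, p_0 = 16*1 + 0 = 16, q_0 = 16*0 + 1 = 1.
  i=1: a_1=2, p_1 = 2*16 + 1 = 33, q_1 = 2*1 + 0 = 2.
  i=2: a_2=2, p_2 = 2*33 + 16 = 82, q_2 = 2*2 + 1 = 5.
  i=3: a_3=6, p_3 = 6*82 + 33 = 525, q_3 = 6*5 + 2 = 32.
q_3 = 32 > 23, so the last convergent with denominator <= 23 is p_2/q_2 = 82/5.
The closest fraction with denominator <= 23 is either p_2/q_2 or the intermediate fraction (k*p_2 + p_1)/(k*q_2 + q_1) with the largest k >= 1 whose denominator stays <= 23; these approach x as k grows, and every other convergent or intermediate fraction in range is farther away.
Largest k: floor((23 - q_1)/q_2) = floor((23 - 2)/5) = 4.
That gives (4*82 + 33)/(4*5 + 2) = 361/22.
Compare the errors: |x - 82/5| = |525*5 - 82*32|/(32*5) = 1/160, and |x - 361/22| = |525*22 - 361*32|/(32*22) = 2/704.
Cross-multiplying, 2*160 = 320 < 704 = 1*704, so 2/704 is smaller: the intermediate fraction 361/22 is closer to x than 82/5.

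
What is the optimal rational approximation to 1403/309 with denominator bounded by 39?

Expand x = 1403/309 as a continued fraction with the Euclidean algorithm:
  1403 = 4*309 + 167, so a_0 = 4.
  309 = 1*167 + 142, so a_1 = 1.
  167 = 1*142 + 25, so a_2 = 1.
  142 = 5*25 + 17, so a_3 = 5.
  25 = 1*17 + 8, so a_4 = 1.
  17 = 2*8 + 1, so a_5 = 2.
  8 = 8*1 + 0, so a_6 = 8.
so x = [4; 1, 1, 5, 1, 2, 8].
Convergents (p_i = a_i*p_{i-1} + p_{i-2}, q_i = a_i*q_{i-1} + q_{i-2} with p_{-2}=0, p_{-1}=1, q_{-2}=1, q_{-1}=0), until the denominator exceeds 39:
  i=0: a_0=4, p_0 = 4*1 + 0 = 4, q_0 = 4*0 + 1 = 1.
  i=1: a_1=1, p_1 = 1*4 + 1 = 5, q_1 = 1*1 + 0 = 1.
  i=2: a_2=1, p_2 = 1*5 + 4 = 9, q_2 = 1*1 + 1 = 2.
  i=3: a_3=5, p_3 = 5*9 + 5 = 50, q_3 = 5*2 + 1 = 11.
  i=4: a_4=1, p_4 = 1*50 + 9 = 59, q_4 = 1*11 + 2 = 13.
  i=5: a_5=2, p_5 = 2*59 + 50 = 168, q_5 = 2*13 + 11 = 37.
  i=6: a_6=8, p_6 = 8*168 + 59 = 1403, q_6 = 8*37 + 13 = 309.
q_6 = 309 > 39, so the last convergent with denominator <= 39 is p_5/q_5 = 168/37.
The closest fraction with denominator <= 39 is either p_5/q_5 or the intermediate fraction (k*p_5 + p_4)/(k*q_5 + q_4) with the largest k >= 1 whose denominator stays <= 39; these approach x as k grows, and every other convergent or intermediate fraction in range is farther away.
Largest k: floor((39 - q_4)/q_5) = floor((39 - 13)/37) = 0.
Since k = 0, no intermediate fraction beyond p_5/q_5 has denominator <= 39, so the convergent 168/37 is the closest (its error is |1403*37 - 168*309|/(309*37) = 1/11433).

168/37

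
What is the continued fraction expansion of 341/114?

Run the Euclidean algorithm on 341 and 114; the successive quotients are the partial quotients a_0, a_1, ... (each step inverts the fractional part left over by the previous one):
  341 = 2*114 + 113, so a_0 = 2.
  114 = 1*113 + 1, so a_1 = 1.
  113 = 113*1 + 0, so a_2 = 113.
The remainder reaches 0 after 3 divisions, so the expansion has 3 partial quotients, read off in order.

[2; 1, 113]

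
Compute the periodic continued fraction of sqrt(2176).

Write x_i = (sqrt(2176) + m_i)/d_i with (m_0, d_0) = (0, 1). a_0 = floor(sqrt(2176)) = 46, since 46^2 = 2116 <= 2176 < 2209 = 47^2.
Iterate m_{i+1} = d_i*a_i - m_i, d_{i+1} = (2176 - m_{i+1}^2)/d_i, a_{i+1} = floor((a_0 + m_{i+1})/d_{i+1}):
  m_1 = 1*46 - 0 = 46, d_1 = (2176 - 46^2)/1 = 60/1 = 60, a_1 = floor((46 + 46)/60) = 1.
  m_2 = 60*1 - 46 = 14, d_2 = (2176 - 14^2)/60 = 1980/60 = 33, a_2 = floor((46 + 14)/33) = 1.
  m_3 = 33*1 - 14 = 19, d_3 = (2176 - 19^2)/33 = 1815/33 = 55, a_3 = floor((46 + 19)/55) = 1.
  m_4 = 55*1 - 19 = 36, d_4 = (2176 - 36^2)/55 = 880/55 = 16, a_4 = floor((46 + 36)/16) = 5.
  m_5 = 16*5 - 36 = 44, d_5 = (2176 - 44^2)/16 = 240/16 = 15, a_5 = floor((46 + 44)/15) = 6.
  m_6 = 15*6 - 44 = 46, d_6 = (2176 - 46^2)/15 = 60/15 = 4, a_6 = floor((46 + 46)/4) = 23.
  m_7 = 4*23 - 46 = 46, d_7 = (2176 - 46^2)/4 = 60/4 = 15, a_7 = floor((46 + 46)/15) = 6.
  m_8 = 15*6 - 46 = 44, d_8 = (2176 - 44^2)/15 = 240/15 = 16, a_8 = floor((46 + 44)/16) = 5.
  m_9 = 16*5 - 44 = 36, d_9 = (2176 - 36^2)/16 = 880/16 = 55, a_9 = floor((46 + 36)/55) = 1.
  m_10 = 55*1 - 36 = 19, d_10 = (2176 - 19^2)/55 = 1815/55 = 33, a_10 = floor((46 + 19)/33) = 1.
  m_11 = 33*1 - 19 = 14, d_11 = (2176 - 14^2)/33 = 1980/33 = 60, a_11 = floor((46 + 14)/60) = 1.
  m_12 = 60*1 - 14 = 46, d_12 = (2176 - 46^2)/60 = 60/60 = 1, a_12 = floor((46 + 46)/1) = 92.
  m_13 = 1*92 - 46 = 46, d_13 = (2176 - 46^2)/1 = 60/1 = 60: (m_13, d_13) = (m_1, d_1) = (46, 60), so from here the quotients repeat a_1, ..., a_12; the period length is 12.
Hence the expansion of sqrt(2176) is a_0 = 46 followed by the repeating block 1, 1, 1, 5, 6, 23, 6, 5, 1, 1, 1, 92 (period 12).

[46; (1, 1, 1, 5, 6, 23, 6, 5, 1, 1, 1, 92)]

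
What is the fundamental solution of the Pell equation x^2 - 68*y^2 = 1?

(x, y) = (33, 4)

First expand sqrt(68) as a continued fraction. With x_i = (sqrt(68) + m_i)/d_i and (m_0, d_0) = (0, 1): a_0 = floor(sqrt(68)) = 8, since 8^2 = 64 <= 68 < 81 = 9^2.
Iterate m_{i+1} = d_i*a_i - m_i, d_{i+1} = (68 - m_{i+1}^2)/d_i, a_{i+1} = floor((a_0 + m_{i+1})/d_{i+1}):
  m_1 = 1*8 - 0 = 8, d_1 = (68 - 8^2)/1 = 4/1 = 4, a_1 = floor((8 + 8)/4) = 4.
  m_2 = 4*4 - 8 = 8, d_2 = (68 - 8^2)/4 = 4/4 = 1, a_2 = floor((8 + 8)/1) = 16.
  m_3 = 1*16 - 8 = 8, d_3 = (68 - 8^2)/1 = 4/1 = 4: (m_3, d_3) = (m_1, d_1) = (8, 4), so from here the quotients repeat a_1, a_2; the period length is 2.
So sqrt(68) = [8; (4, 16)] with period length k = 2.
k is even, so the fundamental solution of x^2 - 68y^2 = 1 is (p_{k-1}, q_{k-1}) = (p_1, q_1); compute convergents through index 1.
Convergents (p_i = a_i*p_{i-1} + p_{i-2}, q_i = a_i*q_{i-1} + q_{i-2} with p_{-2}=0, p_{-1}=1, q_{-2}=1, q_{-1}=0):
  i=0: a_0=8, p_0 = 8*1 + 0 = 8, q_0 = 8*0 + 1 = 1.
  i=1: a_1=4, p_1 = 4*8 + 1 = 33, q_1 = 4*1 + 0 = 4.
Check: 33^2 - 68*4^2 = 1089 - 1088 = 1, so (x, y) = (33, 4) solves the equation, and by the theorem it is the least positive solution.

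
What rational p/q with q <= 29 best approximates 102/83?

Expand x = 102/83 as a continued fraction with the Euclidean algorithm:
  102 = 1*83 + 19, so a_0 = 1.
  83 = 4*19 + 7, so a_1 = 4.
  19 = 2*7 + 5, so a_2 = 2.
  7 = 1*5 + 2, so a_3 = 1.
  5 = 2*2 + 1, so a_4 = 2.
  2 = 2*1 + 0, so a_5 = 2.
so x = [1; 4, 2, 1, 2, 2].
Convergents (p_i = a_i*p_{i-1} + p_{i-2}, q_i = a_i*q_{i-1} + q_{i-2} with p_{-2}=0, p_{-1}=1, q_{-2}=1, q_{-1}=0), until the denominator exceeds 29:
  i=0: a_0=1, p_0 = 1*1 + 0 = 1, q_0 = 1*0 + 1 = 1.
  i=1: a_1=4, p_1 = 4*1 + 1 = 5, q_1 = 4*1 + 0 = 4.
  i=2: a_2=2, p_2 = 2*5 + 1 = 11, q_2 = 2*4 + 1 = 9.
  i=3: a_3=1, p_3 = 1*11 + 5 = 16, q_3 = 1*9 + 4 = 13.
  i=4: a_4=2, p_4 = 2*16 + 11 = 43, q_4 = 2*13 + 9 = 35.
q_4 = 35 > 29, so the last convergent with denominator <= 29 is p_3/q_3 = 16/13.
The closest fraction with denominator <= 29 is either p_3/q_3 or the intermediate fraction (k*p_3 + p_2)/(k*q_3 + q_2) with the largest k >= 1 whose denominator stays <= 29; these approach x as k grows, and every other convergent or intermediate fraction in range is farther away.
Largest k: floor((29 - q_2)/q_3) = floor((29 - 9)/13) = 1.
That gives (1*16 + 11)/(1*13 + 9) = 27/22.
Compare the errors: |x - 16/13| = |102*13 - 16*83|/(83*13) = 2/1079, and |x - 27/22| = |102*22 - 27*83|/(83*22) = 3/1826.
Cross-multiplying, 3*1079 = 3237 < 3652 = 2*1826, so 3/1826 is smaller: the intermediate fraction 27/22 is closer to x than 16/13.

27/22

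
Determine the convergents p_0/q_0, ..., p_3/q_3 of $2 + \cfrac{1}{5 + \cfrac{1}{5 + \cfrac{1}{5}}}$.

Using the convergent recurrence p_i = a_i*p_{i-1} + p_{i-2}, q_i = a_i*q_{i-1} + q_{i-2} with p_{-2}=0, p_{-1}=1, q_{-2}=1, q_{-1}=0:
  i=0: a_0=2, p_0 = 2*1 + 0 = 2, q_0 = 2*0 + 1 = 1.
  i=1: a_1=5, p_1 = 5*2 + 1 = 11, q_1 = 5*1 + 0 = 5.
  i=2: a_2=5, p_2 = 5*11 + 2 = 57, q_2 = 5*5 + 1 = 26.
  i=3: a_3=5, p_3 = 5*57 + 11 = 296, q_3 = 5*26 + 5 = 135.

2/1, 11/5, 57/26, 296/135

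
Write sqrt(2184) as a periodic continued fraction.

[46; (1, 2, 1, 2, 1, 92)]

Write x_i = (sqrt(2184) + m_i)/d_i with (m_0, d_0) = (0, 1). a_0 = floor(sqrt(2184)) = 46, since 46^2 = 2116 <= 2184 < 2209 = 47^2.
Iterate m_{i+1} = d_i*a_i - m_i, d_{i+1} = (2184 - m_{i+1}^2)/d_i, a_{i+1} = floor((a_0 + m_{i+1})/d_{i+1}):
  m_1 = 1*46 - 0 = 46, d_1 = (2184 - 46^2)/1 = 68/1 = 68, a_1 = floor((46 + 46)/68) = 1.
  m_2 = 68*1 - 46 = 22, d_2 = (2184 - 22^2)/68 = 1700/68 = 25, a_2 = floor((46 + 22)/25) = 2.
  m_3 = 25*2 - 22 = 28, d_3 = (2184 - 28^2)/25 = 1400/25 = 56, a_3 = floor((46 + 28)/56) = 1.
  m_4 = 56*1 - 28 = 28, d_4 = (2184 - 28^2)/56 = 1400/56 = 25, a_4 = floor((46 + 28)/25) = 2.
  m_5 = 25*2 - 28 = 22, d_5 = (2184 - 22^2)/25 = 1700/25 = 68, a_5 = floor((46 + 22)/68) = 1.
  m_6 = 68*1 - 22 = 46, d_6 = (2184 - 46^2)/68 = 68/68 = 1, a_6 = floor((46 + 46)/1) = 92.
  m_7 = 1*92 - 46 = 46, d_7 = (2184 - 46^2)/1 = 68/1 = 68: (m_7, d_7) = (m_1, d_1) = (46, 68), so from here the quotients repeat a_1, ..., a_6; the period length is 6.
Hence the expansion of sqrt(2184) is a_0 = 46 followed by the repeating block 1, 2, 1, 2, 1, 92 (period 6).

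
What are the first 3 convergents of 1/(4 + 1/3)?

Using the convergent recurrence p_i = a_i*p_{i-1} + p_{i-2}, q_i = a_i*q_{i-1} + q_{i-2} with p_{-2}=0, p_{-1}=1, q_{-2}=1, q_{-1}=0:
  i=0: a_0=0, p_0 = 0*1 + 0 = 0, q_0 = 0*0 + 1 = 1.
  i=1: a_1=4, p_1 = 4*0 + 1 = 1, q_1 = 4*1 + 0 = 4.
  i=2: a_2=3, p_2 = 3*1 + 0 = 3, q_2 = 3*4 + 1 = 13.

0/1, 1/4, 3/13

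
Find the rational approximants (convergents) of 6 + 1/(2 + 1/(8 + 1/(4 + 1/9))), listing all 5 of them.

6/1, 13/2, 110/17, 453/70, 4187/647

Using the convergent recurrence p_i = a_i*p_{i-1} + p_{i-2}, q_i = a_i*q_{i-1} + q_{i-2} with p_{-2}=0, p_{-1}=1, q_{-2}=1, q_{-1}=0:
  i=0: a_0=6, p_0 = 6*1 + 0 = 6, q_0 = 6*0 + 1 = 1.
  i=1: a_1=2, p_1 = 2*6 + 1 = 13, q_1 = 2*1 + 0 = 2.
  i=2: a_2=8, p_2 = 8*13 + 6 = 110, q_2 = 8*2 + 1 = 17.
  i=3: a_3=4, p_3 = 4*110 + 13 = 453, q_3 = 4*17 + 2 = 70.
  i=4: a_4=9, p_4 = 9*453 + 110 = 4187, q_4 = 9*70 + 17 = 647.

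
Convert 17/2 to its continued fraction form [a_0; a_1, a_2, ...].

Run the Euclidean algorithm on 17 and 2; the successive quotients are the partial quotients a_0, a_1, ... (each step inverts the fractional part left over by the previous one):
  17 = 8*2 + 1, so a_0 = 8.
  2 = 2*1 + 0, so a_1 = 2.
The remainder reaches 0 after 2 divisions, so the expansion has 2 partial quotients, read off in order.

[8; 2]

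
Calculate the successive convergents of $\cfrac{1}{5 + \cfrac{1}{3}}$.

0/1, 1/5, 3/16

Using the convergent recurrence p_i = a_i*p_{i-1} + p_{i-2}, q_i = a_i*q_{i-1} + q_{i-2} with p_{-2}=0, p_{-1}=1, q_{-2}=1, q_{-1}=0:
  i=0: a_0=0, p_0 = 0*1 + 0 = 0, q_0 = 0*0 + 1 = 1.
  i=1: a_1=5, p_1 = 5*0 + 1 = 1, q_1 = 5*1 + 0 = 5.
  i=2: a_2=3, p_2 = 3*1 + 0 = 3, q_2 = 3*5 + 1 = 16.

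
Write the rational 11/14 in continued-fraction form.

[0; 1, 3, 1, 2]

Run the Euclidean algorithm on 11 and 14; the successive quotients are the partial quotients a_0, a_1, ... (each step inverts the fractional part left over by the previous one):
  11 = 0*14 + 11, so a_0 = 0.
  14 = 1*11 + 3, so a_1 = 1.
  11 = 3*3 + 2, so a_2 = 3.
  3 = 1*2 + 1, so a_3 = 1.
  2 = 2*1 + 0, so a_4 = 2.
The remainder reaches 0 after 5 divisions, so the expansion has 5 partial quotients, read off in order.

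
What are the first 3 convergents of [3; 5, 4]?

Using the convergent recurrence p_i = a_i*p_{i-1} + p_{i-2}, q_i = a_i*q_{i-1} + q_{i-2} with p_{-2}=0, p_{-1}=1, q_{-2}=1, q_{-1}=0:
  i=0: a_0=3, p_0 = 3*1 + 0 = 3, q_0 = 3*0 + 1 = 1.
  i=1: a_1=5, p_1 = 5*3 + 1 = 16, q_1 = 5*1 + 0 = 5.
  i=2: a_2=4, p_2 = 4*16 + 3 = 67, q_2 = 4*5 + 1 = 21.

3/1, 16/5, 67/21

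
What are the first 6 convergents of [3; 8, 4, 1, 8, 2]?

3/1, 25/8, 103/33, 128/41, 1127/361, 2382/763

Using the convergent recurrence p_i = a_i*p_{i-1} + p_{i-2}, q_i = a_i*q_{i-1} + q_{i-2} with p_{-2}=0, p_{-1}=1, q_{-2}=1, q_{-1}=0:
  i=0: a_0=3, p_0 = 3*1 + 0 = 3, q_0 = 3*0 + 1 = 1.
  i=1: a_1=8, p_1 = 8*3 + 1 = 25, q_1 = 8*1 + 0 = 8.
  i=2: a_2=4, p_2 = 4*25 + 3 = 103, q_2 = 4*8 + 1 = 33.
  i=3: a_3=1, p_3 = 1*103 + 25 = 128, q_3 = 1*33 + 8 = 41.
  i=4: a_4=8, p_4 = 8*128 + 103 = 1127, q_4 = 8*41 + 33 = 361.
  i=5: a_5=2, p_5 = 2*1127 + 128 = 2382, q_5 = 2*361 + 41 = 763.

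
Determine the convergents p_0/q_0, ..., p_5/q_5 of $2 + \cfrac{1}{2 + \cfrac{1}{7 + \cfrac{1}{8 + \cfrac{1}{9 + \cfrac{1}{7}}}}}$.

Using the convergent recurrence p_i = a_i*p_{i-1} + p_{i-2}, q_i = a_i*q_{i-1} + q_{i-2} with p_{-2}=0, p_{-1}=1, q_{-2}=1, q_{-1}=0:
  i=0: a_0=2, p_0 = 2*1 + 0 = 2, q_0 = 2*0 + 1 = 1.
  i=1: a_1=2, p_1 = 2*2 + 1 = 5, q_1 = 2*1 + 0 = 2.
  i=2: a_2=7, p_2 = 7*5 + 2 = 37, q_2 = 7*2 + 1 = 15.
  i=3: a_3=8, p_3 = 8*37 + 5 = 301, q_3 = 8*15 + 2 = 122.
  i=4: a_4=9, p_4 = 9*301 + 37 = 2746, q_4 = 9*122 + 15 = 1113.
  i=5: a_5=7, p_5 = 7*2746 + 301 = 19523, q_5 = 7*1113 + 122 = 7913.

2/1, 5/2, 37/15, 301/122, 2746/1113, 19523/7913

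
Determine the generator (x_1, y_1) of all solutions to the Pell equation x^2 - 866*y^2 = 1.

First expand sqrt(866) as a continued fraction. With x_i = (sqrt(866) + m_i)/d_i and (m_0, d_0) = (0, 1): a_0 = floor(sqrt(866)) = 29, since 29^2 = 841 <= 866 < 900 = 30^2.
Iterate m_{i+1} = d_i*a_i - m_i, d_{i+1} = (866 - m_{i+1}^2)/d_i, a_{i+1} = floor((a_0 + m_{i+1})/d_{i+1}):
  m_1 = 1*29 - 0 = 29, d_1 = (866 - 29^2)/1 = 25/1 = 25, a_1 = floor((29 + 29)/25) = 2.
  m_2 = 25*2 - 29 = 21, d_2 = (866 - 21^2)/25 = 425/25 = 17, a_2 = floor((29 + 21)/17) = 2.
  m_3 = 17*2 - 21 = 13, d_3 = (866 - 13^2)/17 = 697/17 = 41, a_3 = floor((29 + 13)/41) = 1.
  m_4 = 41*1 - 13 = 28, d_4 = (866 - 28^2)/41 = 82/41 = 2, a_4 = floor((29 + 28)/2) = 28.
  m_5 = 2*28 - 28 = 28, d_5 = (866 - 28^2)/2 = 82/2 = 41, a_5 = floor((29 + 28)/41) = 1.
  m_6 = 41*1 - 28 = 13, d_6 = (866 - 13^2)/41 = 697/41 = 17, a_6 = floor((29 + 13)/17) = 2.
  m_7 = 17*2 - 13 = 21, d_7 = (866 - 21^2)/17 = 425/17 = 25, a_7 = floor((29 + 21)/25) = 2.
  m_8 = 25*2 - 21 = 29, d_8 = (866 - 29^2)/25 = 25/25 = 1, a_8 = floor((29 + 29)/1) = 58.
  m_9 = 1*58 - 29 = 29, d_9 = (866 - 29^2)/1 = 25/1 = 25: (m_9, d_9) = (m_1, d_1) = (29, 25), so from here the quotients repeat a_1, ..., a_8; the period length is 8.
So sqrt(866) = [29; (2, 2, 1, 28, 1, 2, 2, 58)] with period length k = 8.
k is even, so the fundamental solution of x^2 - 866y^2 = 1 is (p_{k-1}, q_{k-1}) = (p_7, q_7); compute convergents through index 7.
Convergents (p_i = a_i*p_{i-1} + p_{i-2}, q_i = a_i*q_{i-1} + q_{i-2} with p_{-2}=0, p_{-1}=1, q_{-2}=1, q_{-1}=0):
  i=0: a_0=29, p_0 = 29*1 + 0 = 29, q_0 = 29*0 + 1 = 1.
  i=1: a_1=2, p_1 = 2*29 + 1 = 59, q_1 = 2*1 + 0 = 2.
  i=2: a_2=2, p_2 = 2*59 + 29 = 147, q_2 = 2*2 + 1 = 5.
  i=3: a_3=1, p_3 = 1*147 + 59 = 206, q_3 = 1*5 + 2 = 7.
  i=4: a_4=28, p_4 = 28*206 + 147 = 5915, q_4 = 28*7 + 5 = 201.
  i=5: a_5=1, p_5 = 1*5915 + 206 = 6121, q_5 = 1*201 + 7 = 208.
  i=6: a_6=2, p_6 = 2*6121 + 5915 = 18157, q_6 = 2*208 + 201 = 617.
  i=7: a_7=2, p_7 = 2*18157 + 6121 = 42435, q_7 = 2*617 + 208 = 1442.
Check: 42435^2 - 866*1442^2 = 1800729225 - 1800729224 = 1, so (x, y) = (42435, 1442) solves the equation, and by the theorem it is the least positive solution.

(x, y) = (42435, 1442)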